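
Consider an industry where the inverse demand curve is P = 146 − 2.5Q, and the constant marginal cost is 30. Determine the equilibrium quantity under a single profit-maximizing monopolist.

Monopoly sets MR = MC: 146 − 5Q = 30 ⇒ Q = 23.2, P = 146 − 2.5·23.2 = 88.

Q = 23.2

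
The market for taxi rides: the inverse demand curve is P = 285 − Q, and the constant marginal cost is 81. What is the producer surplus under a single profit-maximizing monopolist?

The monopolist equates marginal revenue to marginal cost: 285 − 2Q = 81, so Q = 102. From demand, P = 183.
PS = (183 − 81)·102 = 10404.

PS = 10404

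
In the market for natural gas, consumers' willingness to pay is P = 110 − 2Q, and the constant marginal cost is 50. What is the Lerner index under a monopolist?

Lerner index = 0.375

Monopoly sets MR = MC: 110 − 4Q = 50 ⇒ Q = 15, P = 110 − 2·15 = 80.
Lerner index = (P − MC)/P = (80 − 50)/80 = 0.375.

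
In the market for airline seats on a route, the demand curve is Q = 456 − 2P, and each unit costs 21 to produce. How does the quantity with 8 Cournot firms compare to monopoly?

Inverting demand: P = 228 − 0.5Q.
Cournot with 8 identical firms: the symmetric best-response condition is 228 − 4.5q = 21. Each firm produces q = 46, total output Q = 368, price P = 44.
The monopolist equates marginal revenue to marginal cost: 228 − Q = 21, so Q = 207. From demand, P = 124.5.

Cournot: Q = 368; Monopoly: Q = 207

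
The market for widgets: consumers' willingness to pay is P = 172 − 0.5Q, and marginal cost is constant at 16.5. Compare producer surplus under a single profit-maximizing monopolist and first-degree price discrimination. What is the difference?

A monopolist chooses Q where MR = MC. MR = 172 − Q; setting this equal to 16.5 gives Q = 155.5 and P = 94.25.
PS = (94.25 − 16.5)·155.5 = 12090.125.
A perfectly discriminating monopolist sells every unit with P(Q) ≥ MC(Q), so output equals the competitive quantity Q = 311. Each buyer pays their reservation price, so CS = 0 and the firm captures all surplus.
PS = ½·(172 − 16.5)·311 = 24180.25.
Change in producer surplus: 24180.25 − 12090.125 = 12090.125.

PS rises by 12090.125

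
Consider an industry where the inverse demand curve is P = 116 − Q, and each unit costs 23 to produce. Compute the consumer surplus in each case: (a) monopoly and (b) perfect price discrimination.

Monopoly: CS = 1081.125; Perfect PD: CS = 0

A monopolist chooses Q where MR = MC. MR = 116 − 2Q; setting this equal to 23 gives Q = 46.5 and P = 69.5.
CS = ½·(116 − 69.5)·46.5 = 1081.125.
A perfectly discriminating monopolist sells every unit with P(Q) ≥ MC(Q), so output equals the competitive quantity Q = 93. Each buyer pays their reservation price, so CS = 0 and the firm captures all surplus.
CS = 0.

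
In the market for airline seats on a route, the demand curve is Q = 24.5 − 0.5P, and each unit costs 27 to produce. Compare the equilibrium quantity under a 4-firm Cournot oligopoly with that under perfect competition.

Inverting demand: P = 49 − 2Q.
In a 4-firm Cournot equilibrium, symmetry and the first-order condition give q = (49 − 27)/(10) = 2.2. So Q = 8.8 and P = 31.4.
Under competition P = MC = 27, so Q = (49 − 27)/2 = 11.

Cournot: Q = 8.8; Competition: Q = 11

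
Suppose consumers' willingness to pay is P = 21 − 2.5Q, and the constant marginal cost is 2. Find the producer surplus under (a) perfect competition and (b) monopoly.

Competitive firms price at marginal cost: P = 2, giving Q = 7.6.
PS = (2 − 2)·7.6 = 0.
The monopolist equates marginal revenue to marginal cost: 21 − 5Q = 2, so Q = 3.8. From demand, P = 11.5.
PS = (11.5 − 2)·3.8 = 36.1.

Competition: PS = 0; Monopoly: PS = 36.1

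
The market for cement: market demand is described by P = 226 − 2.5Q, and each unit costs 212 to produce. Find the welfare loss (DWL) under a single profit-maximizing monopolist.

Perfect competition: P = MC = 212, so 226 − 2.5Q = 212 and Q = 5.6.
A monopolist chooses Q where MR = MC. MR = 226 − 5Q; setting this equal to 212 gives Q = 2.8 and P = 219.
DWL is the triangle between Q = 2.8 and Q = 5.6: ½·(5.6 − 2.8)·(219 − 212) = 9.8.

DWL = 9.8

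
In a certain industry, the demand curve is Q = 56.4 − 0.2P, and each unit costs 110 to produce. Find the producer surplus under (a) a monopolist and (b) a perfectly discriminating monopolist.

Inverting demand: P = 282 − 5Q.
A monopolist chooses Q where MR = MC. MR = 282 − 10Q; setting this equal to 110 gives Q = 17.2 and P = 196.
PS = (196 − 110)·17.2 = 1479.2.
Under first-degree price discrimination the firm charges each unit its demand price and produces up to where P = MC, i.e. Q = 34.4. Consumer surplus is zero; producer surplus equals total surplus.
PS = ½·(282 − 110)·34.4 = 2958.4.

Monopoly: PS = 1479.2; Perfect PD: PS = 2958.4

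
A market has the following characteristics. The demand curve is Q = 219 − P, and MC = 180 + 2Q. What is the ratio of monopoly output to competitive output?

Inverting demand: P = 219 − Q.
The monopolist equates marginal revenue to marginal cost: 219 − 2Q = 180 + 2Q, so Q = 9.75. From demand, P = 209.25.
Competitive equilibrium sets price equal to marginal cost: 219 − Q = 180 + 2Q, so Q = 13 and P = 206.
Ratio Q_m/Q_c = 9.75/13 = 0.75.

Q_m/Q_c = 0.75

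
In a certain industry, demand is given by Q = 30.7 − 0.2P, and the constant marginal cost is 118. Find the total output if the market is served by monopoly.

Inverting demand: P = 153.5 − 5Q.
Monopoly sets MR = MC: 153.5 − 10Q = 118 ⇒ Q = 3.55, P = 153.5 − 5·3.55 = 135.75.

Q = 3.55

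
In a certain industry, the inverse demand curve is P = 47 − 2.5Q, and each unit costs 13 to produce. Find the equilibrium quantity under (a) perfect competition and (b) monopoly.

Competition: Q = 13.6; Monopoly: Q = 6.8

Competitive firms price at marginal cost: P = 13, giving Q = 13.6.
Monopoly sets MR = MC: 47 − 5Q = 13 ⇒ Q = 6.8, P = 47 − 2.5·6.8 = 30.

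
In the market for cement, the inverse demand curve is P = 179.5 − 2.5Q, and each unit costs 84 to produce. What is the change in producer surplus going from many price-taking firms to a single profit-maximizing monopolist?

Producer surplus rises by 912.025

Under competition P = MC = 84, so Q = (179.5 − 84)/2.5 = 38.2.
PS = (84 − 84)·38.2 = 0.
The monopolist equates marginal revenue to marginal cost: 179.5 − 5Q = 84, so Q = 19.1. From demand, P = 131.75.
PS = (131.75 − 84)·19.1 = 912.025.
Change in producer surplus: 912.025 − 0 = 912.025.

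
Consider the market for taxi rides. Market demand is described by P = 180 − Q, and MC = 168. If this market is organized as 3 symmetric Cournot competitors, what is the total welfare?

TS = 67.5

With 3 symmetric Cournot firms, each firm's FOC gives 180 − 4q = 168, so q = 3, Q = 3·3 = 9, and P = 171.
CS = ½·(180 − 171)·9 = 40.5; PS = (171 − 168)·9 = 27; TS = 67.5.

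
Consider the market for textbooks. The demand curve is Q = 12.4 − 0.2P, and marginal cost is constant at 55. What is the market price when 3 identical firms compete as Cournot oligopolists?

P = 56.75

Inverting demand: P = 62 − 5Q.
With 3 symmetric Cournot firms, each firm's FOC gives 62 − 20q = 55, so q = 0.35, Q = 3·0.35 = 1.05, and P = 56.75.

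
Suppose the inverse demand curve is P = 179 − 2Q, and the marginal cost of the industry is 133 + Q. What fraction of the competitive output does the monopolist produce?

Monopoly sets MR = MC: 179 − 4Q = 133 + Q ⇒ Q = 9.2, P = 179 − 2·9.2 = 160.6.
Under competition P = MC: 179 − 2Q = 133 + Q ⇒ Q = 46/3, P = 445/3.
Ratio Q_m/Q_c = 9.2/(46/3) = 0.6.

Q_m/Q_c = 0.6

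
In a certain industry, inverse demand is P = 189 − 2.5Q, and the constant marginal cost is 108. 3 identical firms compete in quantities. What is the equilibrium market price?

P = 128.25

In a 3-firm Cournot equilibrium, symmetry and the first-order condition give q = (189 − 108)/(10) = 8.1. So Q = 24.3 and P = 128.25.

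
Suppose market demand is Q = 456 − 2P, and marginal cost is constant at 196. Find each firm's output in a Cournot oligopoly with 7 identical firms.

Inverting demand: P = 228 − 0.5Q.
With 7 symmetric Cournot firms, each firm's FOC gives 228 − 4q = 196, so q = 8, Q = 7·8 = 56, and P = 200.

q_i = 8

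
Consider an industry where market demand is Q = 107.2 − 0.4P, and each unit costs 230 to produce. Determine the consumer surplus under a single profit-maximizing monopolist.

CS = 72.2

Inverting demand: P = 268 − 2.5Q.
Monopoly sets MR = MC: 268 − 5Q = 230 ⇒ Q = 7.6, P = 268 − 2.5·7.6 = 249.
CS = ½·(268 − 249)·7.6 = 72.2.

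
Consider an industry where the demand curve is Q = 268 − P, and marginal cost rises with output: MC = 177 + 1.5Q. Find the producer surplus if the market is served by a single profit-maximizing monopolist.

Inverting demand: P = 268 − Q.
Monopoly sets MR = MC: 268 − 2Q = 177 + 1.5Q ⇒ Q = 26, P = 268 − 26 = 242.
PS = P·Q − VC(Q) = 242·26 − (177·26 + ½·1.5·26²) = 1183.

PS = 1183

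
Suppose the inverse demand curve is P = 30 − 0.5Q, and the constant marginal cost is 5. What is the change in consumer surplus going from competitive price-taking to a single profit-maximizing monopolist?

CS falls by 468.75

Under competition P = MC = 5, so Q = (30 − 5)/0.5 = 50.
CS = ½·(30 − 5)·50 = 625.
Monopoly sets MR = MC: 30 − Q = 5 ⇒ Q = 25, P = 30 − 0.5·25 = 17.5.
CS = ½·(30 − 17.5)·25 = 156.25.
Change in consumer surplus: 156.25 − 625 = −468.75.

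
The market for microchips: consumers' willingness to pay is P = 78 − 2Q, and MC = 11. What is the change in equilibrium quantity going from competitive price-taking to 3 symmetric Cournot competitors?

Equilibrium quantity falls by 8.375

Under competition P = MC = 11, so Q = (78 − 11)/2 = 33.5.
In a 3-firm Cournot equilibrium, symmetry and the first-order condition give q = (78 − 11)/(8) = 8.375. So Q = 25.125 and P = 27.75.
Change in equilibrium quantity: 25.125 − 33.5 = −8.375.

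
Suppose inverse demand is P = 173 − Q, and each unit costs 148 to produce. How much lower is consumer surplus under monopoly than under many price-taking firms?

Consumer surplus falls by 234.375

Perfect competition: P = MC = 148, so 173 − Q = 148 and Q = 25.
CS = ½·(173 − 148)·25 = 312.5.
The monopolist equates marginal revenue to marginal cost: 173 − 2Q = 148, so Q = 12.5. From demand, P = 160.5.
CS = ½·(173 − 160.5)·12.5 = 78.125.
Change in consumer surplus: 78.125 − 312.5 = −234.375.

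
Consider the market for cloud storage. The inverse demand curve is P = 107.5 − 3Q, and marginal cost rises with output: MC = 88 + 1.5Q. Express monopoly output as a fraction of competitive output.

Q_m/Q_c = 0.6

Monopoly sets MR = MC: 107.5 − 6Q = 88 + 1.5Q ⇒ Q = 2.6, P = 107.5 − 3·2.6 = 99.7.
Competitive equilibrium sets price equal to marginal cost: 107.5 − 3Q = 88 + 1.5Q, so Q = 13/3 and P = 94.5.
Ratio Q_m/Q_c = 2.6/(13/3) = 0.6.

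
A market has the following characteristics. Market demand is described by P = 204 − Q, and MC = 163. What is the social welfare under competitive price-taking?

Competitive firms price at marginal cost: P = 163, giving Q = 41.
CS = ½·(204 − 163)·41 = 840.5; PS = (163 − 163)·41 = 0; TS = 840.5.

TS = 840.5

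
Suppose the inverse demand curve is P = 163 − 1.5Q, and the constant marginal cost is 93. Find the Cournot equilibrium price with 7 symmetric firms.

In a 7-firm Cournot equilibrium, symmetry and the first-order condition give q = (163 − 93)/(12) = 35/6. So Q = 245/6 and P = 101.75.

P = 101.75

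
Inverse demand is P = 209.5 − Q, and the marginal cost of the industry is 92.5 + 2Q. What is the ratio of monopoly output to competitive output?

A monopolist chooses Q where MR = MC. MR = 209.5 − 2Q; setting this equal to 92.5 + 2Q gives Q = 29.25 and P = 180.25.
Competitive equilibrium sets price equal to marginal cost: 209.5 − Q = 92.5 + 2Q, so Q = 39 and P = 170.5.
Ratio Q_m/Q_c = 29.25/39 = 0.75.

Q_m/Q_c = 0.75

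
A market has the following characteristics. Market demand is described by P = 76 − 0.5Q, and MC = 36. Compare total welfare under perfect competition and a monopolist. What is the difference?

TS falls by 400

Perfect competition: P = MC = 36, so 76 − 0.5Q = 36 and Q = 80.
CS = ½·(76 − 36)·80 = 1600; PS = (36 − 36)·80 = 0; TS = 1600.
Monopoly sets MR = MC: 76 − Q = 36 ⇒ Q = 40, P = 76 − 0.5·40 = 56.
CS = ½·(76 − 56)·40 = 400; PS = (56 − 36)·40 = 800; TS = 1200.
Change in total welfare: 1200 − 1600 = −400.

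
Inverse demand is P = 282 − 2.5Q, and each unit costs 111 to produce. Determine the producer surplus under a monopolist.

PS = 2924.1

A monopolist chooses Q where MR = MC. MR = 282 − 5Q; setting this equal to 111 gives Q = 34.2 and P = 196.5.
PS = (196.5 − 111)·34.2 = 2924.1.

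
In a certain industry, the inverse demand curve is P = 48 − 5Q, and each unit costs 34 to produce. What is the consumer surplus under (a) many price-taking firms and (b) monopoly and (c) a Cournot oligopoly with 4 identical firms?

Competition: CS = 19.6; Monopoly: CS = 4.9; Cournot: CS = 12.544

Under competition P = MC = 34, so Q = (48 − 34)/5 = 2.8.
CS = ½·(48 − 34)·2.8 = 19.6.
Monopoly sets MR = MC: 48 − 10Q = 34 ⇒ Q = 1.4, P = 48 − 5·1.4 = 41.
CS = ½·(48 − 41)·1.4 = 4.9.
Cournot with 4 identical firms: the symmetric best-response condition is 48 − 25q = 34. Each firm produces q = 0.56, total output Q = 2.24, price P = 36.8.
CS = ½·(48 − 36.8)·2.24 = 12.544.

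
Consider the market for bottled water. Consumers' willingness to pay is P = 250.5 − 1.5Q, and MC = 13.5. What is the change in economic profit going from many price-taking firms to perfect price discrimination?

Perfect competition: P = MC = 13.5, so 250.5 − 1.5Q = 13.5 and Q = 158.
Profit = (13.5 − 13.5)·158 = 0.
A perfectly discriminating monopolist sells every unit with P(Q) ≥ MC(Q), so output equals the competitive quantity Q = 158. Each buyer pays their reservation price, so CS = 0 and the firm captures all surplus.
PS equals the full surplus area, 18723. Profit = 18723 = 18723.
Change in economic profit: 18723 − 0 = 18723.

Economic profit rises by 18723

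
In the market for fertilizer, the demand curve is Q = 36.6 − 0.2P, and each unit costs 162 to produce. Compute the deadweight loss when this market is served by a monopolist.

DWL = 11.025

Inverting demand: P = 183 − 5Q.
Perfect competition: P = MC = 162, so 183 − 5Q = 162 and Q = 4.2.
A monopolist chooses Q where MR = MC. MR = 183 − 10Q; setting this equal to 162 gives Q = 2.1 and P = 172.5.
DWL is the triangle between Q = 2.1 and Q = 4.2: ½·(4.2 − 2.1)·(172.5 − 162) = 11.025.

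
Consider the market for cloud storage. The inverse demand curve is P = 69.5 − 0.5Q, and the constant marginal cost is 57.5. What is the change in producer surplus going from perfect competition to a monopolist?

Producer surplus rises by 72

Perfect competition: P = MC = 57.5, so 69.5 − 0.5Q = 57.5 and Q = 24.
PS = (57.5 − 57.5)·24 = 0.
Monopoly sets MR = MC: 69.5 − Q = 57.5 ⇒ Q = 12, P = 69.5 − 0.5·12 = 63.5.
PS = (63.5 − 57.5)·12 = 72.
Change in producer surplus: 72 − 0 = 72.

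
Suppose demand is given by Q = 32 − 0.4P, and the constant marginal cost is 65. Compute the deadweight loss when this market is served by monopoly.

Inverting demand: P = 80 − 2.5Q.
Under competition P = MC = 65, so Q = (80 − 65)/2.5 = 6.
Monopoly sets MR = MC: 80 − 5Q = 65 ⇒ Q = 3, P = 80 − 2.5·3 = 72.5.
DWL is the triangle between Q = 3 and Q = 6: ½·(6 − 3)·(72.5 − 65) = 11.25.

DWL = 11.25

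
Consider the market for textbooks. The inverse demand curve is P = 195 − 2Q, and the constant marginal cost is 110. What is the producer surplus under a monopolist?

A monopolist chooses Q where MR = MC. MR = 195 − 4Q; setting this equal to 110 gives Q = 21.25 and P = 152.5.
PS = (152.5 − 110)·21.25 = 903.125.

PS = 903.125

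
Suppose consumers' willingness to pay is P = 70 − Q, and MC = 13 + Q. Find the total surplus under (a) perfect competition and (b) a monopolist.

Competition: TS = 812.25; Monopoly: TS = 722

Under competition P = MC: 70 − Q = 13 + Q ⇒ Q = 28.5, P = 41.5.
CS = ½·(70 − 41.5)·28.5 = 406.125; PS = (41.5·28.5 − 13·28.5 − ½·1·28.5²) = 406.125; TS = 812.25.
The monopolist equates marginal revenue to marginal cost: 70 − 2Q = 13 + Q, so Q = 19. From demand, P = 51.
CS = ½·(70 − 51)·19 = 180.5; PS = (51·19 − 13·19 − ½·1·19²) = 541.5; TS = 722.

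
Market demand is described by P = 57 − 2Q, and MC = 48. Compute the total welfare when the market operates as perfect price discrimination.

TS = 20.25

Under first-degree price discrimination the firm charges each unit its demand price and produces up to where P = MC, i.e. Q = 4.5. Consumer surplus is zero; producer surplus equals total surplus.
TS = 20.25 (equal to competitive TS).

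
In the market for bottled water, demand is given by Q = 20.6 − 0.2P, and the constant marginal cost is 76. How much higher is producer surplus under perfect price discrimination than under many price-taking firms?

Producer surplus rises by 72.9

Inverting demand: P = 103 − 5Q.
Under competition P = MC = 76, so Q = (103 − 76)/5 = 5.4.
PS = (76 − 76)·5.4 = 0.
A perfectly discriminating monopolist sells every unit with P(Q) ≥ MC(Q), so output equals the competitive quantity Q = 5.4. Each buyer pays their reservation price, so CS = 0 and the firm captures all surplus.
PS = ½·(103 − 76)·5.4 = 72.9.
Change in producer surplus: 72.9 − 0 = 72.9.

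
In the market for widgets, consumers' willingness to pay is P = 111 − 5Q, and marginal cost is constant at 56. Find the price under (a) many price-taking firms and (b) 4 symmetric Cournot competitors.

Perfect competition: P = MC = 56, so 111 − 5Q = 56 and Q = 11.
Cournot with 4 identical firms: the symmetric best-response condition is 111 − 25q = 56. Each firm produces q = 2.2, total output Q = 8.8, price P = 67.

Competition: P = 56; Cournot: P = 67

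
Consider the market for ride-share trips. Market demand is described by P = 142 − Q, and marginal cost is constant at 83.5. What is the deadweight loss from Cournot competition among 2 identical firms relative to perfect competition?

Under competition P = MC = 83.5, so Q = (142 − 83.5)/1 = 58.5.
With 2 symmetric Cournot firms, each firm's FOC gives 142 − 3q = 83.5, so q = 19.5, Q = 2·19.5 = 39, and P = 103.
DWL is the triangle between Q = 39 and Q = 58.5: ½·(58.5 − 39)·(103 − 83.5) = 190.125.

DWL = 190.125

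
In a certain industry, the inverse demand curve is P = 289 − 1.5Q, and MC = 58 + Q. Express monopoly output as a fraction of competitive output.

A monopolist chooses Q where MR = MC. MR = 289 − 3Q; setting this equal to 58 + Q gives Q = 57.75 and P = 202.375.
Under competition P = MC: 289 − 1.5Q = 58 + Q ⇒ Q = 92.4, P = 150.4.
Ratio Q_m/Q_c = 57.75/92.4 = 0.625.

Q_m/Q_c = 0.625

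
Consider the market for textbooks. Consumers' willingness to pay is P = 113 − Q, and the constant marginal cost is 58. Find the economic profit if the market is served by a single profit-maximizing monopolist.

Profit = 756.25

A monopolist chooses Q where MR = MC. MR = 113 − 2Q; setting this equal to 58 gives Q = 27.5 and P = 85.5.
Profit = (85.5 − 58)·27.5 = 756.25.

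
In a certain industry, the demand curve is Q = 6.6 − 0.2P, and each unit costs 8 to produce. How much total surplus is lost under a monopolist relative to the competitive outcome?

DWL = 15.625

Inverting demand: P = 33 − 5Q.
Perfect competition: P = MC = 8, so 33 − 5Q = 8 and Q = 5.
Monopoly sets MR = MC: 33 − 10Q = 8 ⇒ Q = 2.5, P = 33 − 5·2.5 = 20.5.
DWL is the triangle between Q = 2.5 and Q = 5: ½·(5 − 2.5)·(20.5 − 8) = 15.625.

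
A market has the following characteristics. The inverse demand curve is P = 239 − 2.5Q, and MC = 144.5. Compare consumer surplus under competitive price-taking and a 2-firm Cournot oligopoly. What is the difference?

Consumer surplus falls by 992.25

Perfect competition: P = MC = 144.5, so 239 − 2.5Q = 144.5 and Q = 37.8.
CS = ½·(239 − 144.5)·37.8 = 1786.05.
In a 2-firm Cournot equilibrium, symmetry and the first-order condition give q = (239 − 144.5)/(7.5) = 12.6. So Q = 25.2 and P = 176.
CS = ½·(239 − 176)·25.2 = 793.8.
Change in consumer surplus: 793.8 − 1786.05 = −992.25.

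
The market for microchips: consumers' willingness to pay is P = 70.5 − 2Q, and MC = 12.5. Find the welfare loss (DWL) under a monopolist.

Under competition P = MC = 12.5, so Q = (70.5 − 12.5)/2 = 29.
A monopolist chooses Q where MR = MC. MR = 70.5 − 4Q; setting this equal to 12.5 gives Q = 14.5 and P = 41.5.
DWL is the triangle between Q = 14.5 and Q = 29: ½·(29 − 14.5)·(41.5 − 12.5) = 210.25.

DWL = 210.25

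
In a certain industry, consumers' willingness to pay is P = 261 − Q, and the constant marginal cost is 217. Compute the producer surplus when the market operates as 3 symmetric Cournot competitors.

With 3 symmetric Cournot firms, each firm's FOC gives 261 − 4q = 217, so q = 11, Q = 3·11 = 33, and P = 228.
PS = (228 − 217)·33 = 363.

PS = 363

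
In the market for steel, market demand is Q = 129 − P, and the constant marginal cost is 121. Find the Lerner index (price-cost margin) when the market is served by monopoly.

Lerner index = 0.032

Inverting demand: P = 129 − Q.
The monopolist equates marginal revenue to marginal cost: 129 − 2Q = 121, so Q = 4. From demand, P = 125.
Lerner index = (P − MC)/P = (125 − 121)/125 = 0.032.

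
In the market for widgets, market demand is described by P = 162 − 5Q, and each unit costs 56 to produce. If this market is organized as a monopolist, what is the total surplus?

TS = 842.7

The monopolist equates marginal revenue to marginal cost: 162 − 10Q = 56, so Q = 10.6. From demand, P = 109.
CS = ½·(162 − 109)·10.6 = 280.9; PS = (109 − 56)·10.6 = 561.8; TS = 842.7.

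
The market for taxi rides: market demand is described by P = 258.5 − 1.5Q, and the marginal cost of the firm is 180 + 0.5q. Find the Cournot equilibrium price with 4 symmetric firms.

Cournot with 4 identical firms: the symmetric best-response condition is 258.5 − 7.5q = 180 + 0.5q. Each firm produces q = 157/16, total output Q = 39.25, price P = 199.625.

P = 199.625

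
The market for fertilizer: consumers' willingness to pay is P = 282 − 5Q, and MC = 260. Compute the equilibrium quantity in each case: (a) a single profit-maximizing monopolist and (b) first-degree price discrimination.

Monopoly: Q = 2.2; Perfect PD: Q = 4.4

The monopolist equates marginal revenue to marginal cost: 282 − 10Q = 260, so Q = 2.2. From demand, P = 271.
A perfectly discriminating monopolist sells every unit with P(Q) ≥ MC(Q), so output equals the competitive quantity Q = 4.4. Each buyer pays their reservation price, so CS = 0 and the firm captures all surplus.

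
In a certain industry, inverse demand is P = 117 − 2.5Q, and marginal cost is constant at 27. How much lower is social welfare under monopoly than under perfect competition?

Perfect competition: P = MC = 27, so 117 − 2.5Q = 27 and Q = 36.
CS = ½·(117 − 27)·36 = 1620; PS = (27 − 27)·36 = 0; TS = 1620.
A monopolist chooses Q where MR = MC. MR = 117 − 5Q; setting this equal to 27 gives Q = 18 and P = 72.
CS = ½·(117 − 72)·18 = 405; PS = (72 − 27)·18 = 810; TS = 1215.
Change in social welfare: 1215 − 1620 = −405.

Social welfare falls by 405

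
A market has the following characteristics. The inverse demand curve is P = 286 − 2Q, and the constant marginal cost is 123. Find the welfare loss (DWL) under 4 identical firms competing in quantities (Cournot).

Competitive firms price at marginal cost: P = 123, giving Q = 81.5.
With 4 symmetric Cournot firms, each firm's FOC gives 286 − 10q = 123, so q = 16.3, Q = 4·16.3 = 65.2, and P = 155.6.
DWL is the triangle between Q = 65.2 and Q = 81.5: ½·(81.5 − 65.2)·(155.6 − 123) = 265.69.

DWL = 265.69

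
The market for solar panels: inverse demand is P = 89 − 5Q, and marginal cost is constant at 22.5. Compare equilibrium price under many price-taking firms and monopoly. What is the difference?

Competitive firms price at marginal cost: P = 22.5, giving Q = 13.3.
A monopolist chooses Q where MR = MC. MR = 89 − 10Q; setting this equal to 22.5 gives Q = 6.65 and P = 55.75.
Change in equilibrium price: 55.75 − 22.5 = 33.25.

Equilibrium price rises by 33.25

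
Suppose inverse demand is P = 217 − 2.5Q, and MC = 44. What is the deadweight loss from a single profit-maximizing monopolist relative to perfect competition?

Competitive firms price at marginal cost: P = 44, giving Q = 69.2.
A monopolist chooses Q where MR = MC. MR = 217 − 5Q; setting this equal to 44 gives Q = 34.6 and P = 130.5.
DWL is the triangle between Q = 34.6 and Q = 69.2: ½·(69.2 − 34.6)·(130.5 − 44) = 1496.45.

DWL = 1496.45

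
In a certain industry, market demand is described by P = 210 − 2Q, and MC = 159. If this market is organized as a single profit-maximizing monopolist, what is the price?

The monopolist equates marginal revenue to marginal cost: 210 − 4Q = 159, so Q = 12.75. From demand, P = 184.5.

P = 184.5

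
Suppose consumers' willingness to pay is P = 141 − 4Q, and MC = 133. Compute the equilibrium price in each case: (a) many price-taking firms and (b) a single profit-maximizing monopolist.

Competition: P = 133; Monopoly: P = 137

Competitive firms price at marginal cost: P = 133, giving Q = 2.
The monopolist equates marginal revenue to marginal cost: 141 − 8Q = 133, so Q = 1. From demand, P = 137.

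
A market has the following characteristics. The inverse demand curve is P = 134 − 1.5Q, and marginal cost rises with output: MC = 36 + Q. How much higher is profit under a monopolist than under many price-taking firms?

Profit rises by 432.18

Under competition P = MC: 134 − 1.5Q = 36 + Q ⇒ Q = 39.2, P = 75.2.
Profit = 75.2·39.2 − (36·39.2 + ½·1·39.2²) = 768.32.
The monopolist equates marginal revenue to marginal cost: 134 − 3Q = 36 + Q, so Q = 24.5. From demand, P = 97.25.
Profit = 97.25·24.5 − (36·24.5 + ½·1·24.5²) = 1200.5.
Change in profit: 1200.5 − 768.32 = 432.18.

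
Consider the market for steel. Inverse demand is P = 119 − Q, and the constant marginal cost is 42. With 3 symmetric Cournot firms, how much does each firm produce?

Cournot with 3 identical firms: the symmetric best-response condition is 119 − 4q = 42. Each firm produces q = 19.25, total output Q = 57.75, price P = 61.25.

q_i = 19.25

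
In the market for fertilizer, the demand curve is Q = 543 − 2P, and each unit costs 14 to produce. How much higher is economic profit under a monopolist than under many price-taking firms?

Inverting demand: P = 271.5 − 0.5Q.
Perfect competition: P = MC = 14, so 271.5 − 0.5Q = 14 and Q = 515.
Profit = (14 − 14)·515 = 0.
The monopolist equates marginal revenue to marginal cost: 271.5 − Q = 14, so Q = 257.5. From demand, P = 142.75.
Profit = (142.75 − 14)·257.5 = 33153.125.
Change in economic profit: 33153.125 − 0 = 33153.125.

π rises by 33153.125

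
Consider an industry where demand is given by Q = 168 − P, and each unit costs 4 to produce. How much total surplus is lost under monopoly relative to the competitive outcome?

DWL = 3362

Inverting demand: P = 168 − Q.
Perfect competition: P = MC = 4, so 168 − Q = 4 and Q = 164.
A monopolist chooses Q where MR = MC. MR = 168 − 2Q; setting this equal to 4 gives Q = 82 and P = 86.
DWL is the triangle between Q = 82 and Q = 164: ½·(164 − 82)·(86 − 4) = 3362.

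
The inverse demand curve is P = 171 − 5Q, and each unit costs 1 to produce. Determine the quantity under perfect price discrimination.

Q = 34

With perfect price discrimination, output is the efficient level Q = 34 (where demand meets MC), but every buyer pays their willingness to pay: CS = 0 and PS = total surplus.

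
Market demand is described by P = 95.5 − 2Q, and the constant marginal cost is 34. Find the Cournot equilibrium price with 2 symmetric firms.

With 2 symmetric Cournot firms, each firm's FOC gives 95.5 − 6q = 34, so q = 10.25, Q = 2·10.25 = 20.5, and P = 54.5.

P = 54.5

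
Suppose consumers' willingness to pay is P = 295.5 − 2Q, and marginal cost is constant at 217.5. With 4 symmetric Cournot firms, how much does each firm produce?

q_i = 7.8

In a 4-firm Cournot equilibrium, symmetry and the first-order condition give q = (295.5 − 217.5)/(10) = 7.8. So Q = 31.2 and P = 233.1.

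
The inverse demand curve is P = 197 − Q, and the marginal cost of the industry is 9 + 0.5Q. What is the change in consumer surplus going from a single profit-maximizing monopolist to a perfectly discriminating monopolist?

CS falls by 2827.52

Monopoly sets MR = MC: 197 − 2Q = 9 + 0.5Q ⇒ Q = 75.2, P = 197 − 75.2 = 121.8.
CS = ½·(197 − 121.8)·75.2 = 2827.52.
With perfect price discrimination, output is the efficient level Q = 376/3 (where demand meets MC), but every buyer pays their willingness to pay: CS = 0 and PS = total surplus.
CS = 0.
Change in consumer surplus: 0 − 2827.52 = −2827.52.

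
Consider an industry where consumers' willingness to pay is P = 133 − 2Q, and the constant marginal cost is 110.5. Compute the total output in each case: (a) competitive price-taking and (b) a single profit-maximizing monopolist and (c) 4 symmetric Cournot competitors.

Competition: Q = 11.25; Monopoly: Q = 5.625; Cournot: Q = 9

Under competition P = MC = 110.5, so Q = (133 − 110.5)/2 = 11.25.
A monopolist chooses Q where MR = MC. MR = 133 − 4Q; setting this equal to 110.5 gives Q = 5.625 and P = 121.75.
In a 4-firm Cournot equilibrium, symmetry and the first-order condition give q = (133 − 110.5)/(10) = 2.25. So Q = 9 and P = 115.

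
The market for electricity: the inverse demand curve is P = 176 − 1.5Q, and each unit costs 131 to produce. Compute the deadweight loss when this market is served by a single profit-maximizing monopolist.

DWL = 168.75

Perfect competition: P = MC = 131, so 176 − 1.5Q = 131 and Q = 30.
Monopoly sets MR = MC: 176 − 3Q = 131 ⇒ Q = 15, P = 176 − 1.5·15 = 153.5.
DWL is the triangle between Q = 15 and Q = 30: ½·(30 − 15)·(153.5 − 131) = 168.75.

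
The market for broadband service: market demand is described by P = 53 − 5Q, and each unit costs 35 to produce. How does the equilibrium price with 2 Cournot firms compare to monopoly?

Cournot: P = 41; Monopoly: P = 44

Cournot with 2 identical firms: the symmetric best-response condition is 53 − 15q = 35. Each firm produces q = 1.2, total output Q = 2.4, price P = 41.
A monopolist chooses Q where MR = MC. MR = 53 − 10Q; setting this equal to 35 gives Q = 1.8 and P = 44.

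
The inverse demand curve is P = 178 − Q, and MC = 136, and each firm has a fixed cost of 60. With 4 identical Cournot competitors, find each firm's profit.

With 4 symmetric Cournot firms, each firm's FOC gives 178 − 5q = 136, so q = 8.4, Q = 4·8.4 = 33.6, and P = 144.4.
Each firm's profit = (144.4 − 136)·8.4 − 60 = 10.56.

π_i = 10.56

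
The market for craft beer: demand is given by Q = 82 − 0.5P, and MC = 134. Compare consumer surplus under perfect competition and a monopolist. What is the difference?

Inverting demand: P = 164 − 2Q.
Perfect competition: P = MC = 134, so 164 − 2Q = 134 and Q = 15.
CS = ½·(164 − 134)·15 = 225.
A monopolist chooses Q where MR = MC. MR = 164 − 4Q; setting this equal to 134 gives Q = 7.5 and P = 149.
CS = ½·(164 − 149)·7.5 = 56.25.
Change in consumer surplus: 56.25 − 225 = −168.75.

Consumer surplus falls by 168.75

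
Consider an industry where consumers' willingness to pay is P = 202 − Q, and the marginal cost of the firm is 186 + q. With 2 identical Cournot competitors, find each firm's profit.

In a 2-firm Cournot equilibrium, symmetry and the first-order condition give q = (202 − 186)/(4) = 4. So Q = 8 and P = 194.
Each firm's profit = 194·4 − (186·4 + ½·1·4²) = 24.

π_i = 24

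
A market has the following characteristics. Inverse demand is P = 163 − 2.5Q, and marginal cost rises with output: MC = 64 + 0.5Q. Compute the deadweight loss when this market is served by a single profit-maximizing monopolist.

Under competition P = MC: 163 − 2.5Q = 64 + 0.5Q ⇒ Q = 33, P = 80.5.
Monopoly sets MR = MC: 163 − 5Q = 64 + 0.5Q ⇒ Q = 18, P = 163 − 2.5·18 = 118.
CS = ½·(163 − 80.5)·33 = 1361.25; PS = (80.5·33 − 64·33 − ½·0.5·33²) = 272.25; TS = 1633.5.
CS = ½·(163 − 118)·18 = 405; PS = (118·18 − 64·18 − ½·0.5·18²) = 891; TS = 1296.
DWL = 1633.5 − 1296 = 337.5.

DWL = 337.5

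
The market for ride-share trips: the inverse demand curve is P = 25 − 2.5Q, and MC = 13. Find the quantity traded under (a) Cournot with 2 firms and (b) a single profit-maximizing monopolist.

Cournot with 2 identical firms: the symmetric best-response condition is 25 − 7.5q = 13. Each firm produces q = 1.6, total output Q = 3.2, price P = 17.
Monopoly sets MR = MC: 25 − 5Q = 13 ⇒ Q = 2.4, P = 25 − 2.5·2.4 = 19.

Cournot: Q = 3.2; Monopoly: Q = 2.4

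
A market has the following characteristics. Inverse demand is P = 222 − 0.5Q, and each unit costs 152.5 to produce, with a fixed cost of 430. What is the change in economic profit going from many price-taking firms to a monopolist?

Economic profit rises by 2415.125

Competitive firms price at marginal cost: P = 152.5, giving Q = 139.
Profit = (152.5 − 152.5)·139 − 430 = −430.
A monopolist chooses Q where MR = MC. MR = 222 − Q; setting this equal to 152.5 gives Q = 69.5 and P = 187.25.
Profit = (187.25 − 152.5)·69.5 − 430 = 1985.125.
Change in economic profit: 1985.125 − −430 = 2415.125.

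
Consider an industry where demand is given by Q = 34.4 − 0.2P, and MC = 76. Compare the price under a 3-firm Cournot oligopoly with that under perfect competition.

Inverting demand: P = 172 − 5Q.
Cournot with 3 identical firms: the symmetric best-response condition is 172 − 20q = 76. Each firm produces q = 4.8, total output Q = 14.4, price P = 100.
Under competition P = MC = 76, so Q = (172 − 76)/5 = 19.2.

Cournot: P = 100; Competition: P = 76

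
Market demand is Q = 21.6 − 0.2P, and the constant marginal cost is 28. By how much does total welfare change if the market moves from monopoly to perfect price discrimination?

Inverting demand: P = 108 − 5Q.
A monopolist chooses Q where MR = MC. MR = 108 − 10Q; setting this equal to 28 gives Q = 8 and P = 68.
CS = ½·(108 − 68)·8 = 160; PS = (68 − 28)·8 = 320; TS = 480.
Under first-degree price discrimination the firm charges each unit its demand price and produces up to where P = MC, i.e. Q = 16. Consumer surplus is zero; producer surplus equals total surplus.
TS = 640 (equal to competitive TS).
Change in total welfare: 640 − 480 = 160.

TS rises by 160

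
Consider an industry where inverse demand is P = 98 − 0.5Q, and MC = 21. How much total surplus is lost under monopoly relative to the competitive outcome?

Competitive firms price at marginal cost: P = 21, giving Q = 154.
Monopoly sets MR = MC: 98 − Q = 21 ⇒ Q = 77, P = 98 − 0.5·77 = 59.5.
DWL is the triangle between Q = 77 and Q = 154: ½·(154 − 77)·(59.5 − 21) = 1482.25.

DWL = 1482.25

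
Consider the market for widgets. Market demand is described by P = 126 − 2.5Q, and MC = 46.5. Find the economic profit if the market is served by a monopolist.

A monopolist chooses Q where MR = MC. MR = 126 − 5Q; setting this equal to 46.5 gives Q = 15.9 and P = 86.25.
Profit = (86.25 − 46.5)·15.9 = 632.025.

Profit = 632.025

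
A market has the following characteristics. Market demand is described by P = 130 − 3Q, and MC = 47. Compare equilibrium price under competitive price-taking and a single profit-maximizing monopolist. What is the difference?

Competitive firms price at marginal cost: P = 47, giving Q = 83/3.
Monopoly sets MR = MC: 130 − 6Q = 47 ⇒ Q = 83/6, P = 130 − 3·83/6 = 88.5.
Change in equilibrium price: 88.5 − 47 = 41.5.

Equilibrium price rises by 41.5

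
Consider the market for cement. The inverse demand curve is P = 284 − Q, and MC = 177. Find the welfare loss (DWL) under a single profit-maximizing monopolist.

Under competition P = MC = 177, so Q = (284 − 177)/1 = 107.
A monopolist chooses Q where MR = MC. MR = 284 − 2Q; setting this equal to 177 gives Q = 53.5 and P = 230.5.
DWL is the triangle between Q = 53.5 and Q = 107: ½·(107 − 53.5)·(230.5 − 177) = 1431.125.

DWL = 1431.125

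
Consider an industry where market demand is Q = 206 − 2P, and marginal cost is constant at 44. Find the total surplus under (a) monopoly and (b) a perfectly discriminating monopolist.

Inverting demand: P = 103 − 0.5Q.
Monopoly sets MR = MC: 103 − Q = 44 ⇒ Q = 59, P = 103 − 0.5·59 = 73.5.
CS = ½·(103 − 73.5)·59 = 870.25; PS = (73.5 − 44)·59 = 1740.5; TS = 2610.75.
With perfect price discrimination, output is the efficient level Q = 118 (where demand meets MC), but every buyer pays their willingness to pay: CS = 0 and PS = total surplus.
TS = 3481 (equal to competitive TS).

Monopoly: TS = 2610.75; Perfect PD: TS = 3481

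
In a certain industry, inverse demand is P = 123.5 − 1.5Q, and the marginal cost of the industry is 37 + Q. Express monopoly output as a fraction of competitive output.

Q_m/Q_c = 0.625

A monopolist chooses Q where MR = MC. MR = 123.5 − 3Q; setting this equal to 37 + Q gives Q = 21.625 and P = 1457/16.
Under competition P = MC: 123.5 − 1.5Q = 37 + Q ⇒ Q = 34.6, P = 71.6.
Ratio Q_m/Q_c = 21.625/34.6 = 0.625.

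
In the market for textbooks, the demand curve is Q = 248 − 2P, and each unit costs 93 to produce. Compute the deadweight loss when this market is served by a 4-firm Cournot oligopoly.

Inverting demand: P = 124 − 0.5Q.
Competitive firms price at marginal cost: P = 93, giving Q = 62.
With 4 symmetric Cournot firms, each firm's FOC gives 124 − 2.5q = 93, so q = 12.4, Q = 4·12.4 = 49.6, and P = 99.2.
DWL is the triangle between Q = 49.6 and Q = 62: ½·(62 − 49.6)·(99.2 − 93) = 38.44.

DWL = 38.44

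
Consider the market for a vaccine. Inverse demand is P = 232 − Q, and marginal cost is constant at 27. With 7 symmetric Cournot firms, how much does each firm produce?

In a 7-firm Cournot equilibrium, symmetry and the first-order condition give q = (232 − 27)/(8) = 25.625. So Q = 179.375 and P = 52.625.

q_i = 25.625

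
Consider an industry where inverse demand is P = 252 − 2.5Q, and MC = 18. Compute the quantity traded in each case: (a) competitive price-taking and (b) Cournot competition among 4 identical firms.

Competition: Q = 93.6; Cournot: Q = 74.88

Perfect competition: P = MC = 18, so 252 − 2.5Q = 18 and Q = 93.6.
With 4 symmetric Cournot firms, each firm's FOC gives 252 − 12.5q = 18, so q = 18.72, Q = 4·18.72 = 74.88, and P = 64.8.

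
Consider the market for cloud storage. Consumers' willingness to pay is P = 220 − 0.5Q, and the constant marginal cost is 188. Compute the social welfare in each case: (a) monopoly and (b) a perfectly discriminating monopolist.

The monopolist equates marginal revenue to marginal cost: 220 − Q = 188, so Q = 32. From demand, P = 204.
CS = ½·(220 − 204)·32 = 256; PS = (204 − 188)·32 = 512; TS = 768.
Under first-degree price discrimination the firm charges each unit its demand price and produces up to where P = MC, i.e. Q = 64. Consumer surplus is zero; producer surplus equals total surplus.
TS = 1024 (equal to competitive TS).

Monopoly: TS = 768; Perfect PD: TS = 1024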